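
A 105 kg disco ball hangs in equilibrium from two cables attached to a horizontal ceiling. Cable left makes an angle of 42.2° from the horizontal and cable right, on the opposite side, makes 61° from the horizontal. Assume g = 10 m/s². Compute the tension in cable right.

T_right ≈ 799 N

Weight W = 105 × 10 = 1050 N acts straight down.
Horizontal: T_left cos 42.2° = T_right cos 61°  →  T_left = 0.6544 T_right.
Vertical: T_left sin 42.2° + T_right sin 61° = 1050.
Substituting the horizontal relation into the vertical equation gives 1.314 T_right = 1050, so T_right = 799 N.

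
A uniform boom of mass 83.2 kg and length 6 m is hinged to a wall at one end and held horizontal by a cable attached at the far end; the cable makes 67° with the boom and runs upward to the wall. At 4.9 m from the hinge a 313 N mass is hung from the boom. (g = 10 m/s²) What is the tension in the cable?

T ≈ 730 N

Take torques about the hinge: T sin 67° · 6 = 83.2×10×3 + 313×4.9 = 4029.7 N·m.
So T = 4029.7 / (0.9205 × 6) = 729.62 N.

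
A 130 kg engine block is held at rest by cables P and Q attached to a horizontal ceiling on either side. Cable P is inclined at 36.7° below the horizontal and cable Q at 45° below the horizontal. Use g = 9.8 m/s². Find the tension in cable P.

Weight W = 130 × 9.8 = 1274 N acts straight down.
Horizontal: T_P cos 36.7° = T_Q cos 45°  →  T_Q = 1.134 T_P.
Vertical: T_P sin 36.7° + T_Q sin 45° = 1274.
Substituting the horizontal relation into the vertical equation gives 1.399 T_P = 1274, so T_P = 910.4 N.

T_P ≈ 910 N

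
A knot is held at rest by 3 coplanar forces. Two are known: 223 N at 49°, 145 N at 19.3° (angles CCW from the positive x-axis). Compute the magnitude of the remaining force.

Sum the known components: ΣF_x = 283.2 N, ΣF_y = 216.2 N.
For equilibrium the remaining force must supply (−ΣF_x, −ΣF_y) = (-283.2, -216.2) N.
Magnitude = √((-283.2)² + (-216.2)²) = 356.3 N; direction = atan2(-216.2, -283.2) = 217.4°.

F ≈ 356 N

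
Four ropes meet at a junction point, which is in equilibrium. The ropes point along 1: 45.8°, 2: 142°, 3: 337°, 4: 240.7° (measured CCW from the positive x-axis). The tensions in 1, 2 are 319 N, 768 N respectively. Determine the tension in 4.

Resolve: ΣF_x = 319 cos 45.8° + 768 cos 142° + T_3 cos 337° + T_4 cos 240.7° = 0.
        ΣF_y = 319 sin 45.8° + 768 sin 142° + T_3 sin 337° + T_4 sin 240.7° = 0.
The known terms sum to (-382.8, 701.5) N, so 0.9205 T_3 − 0.4894 T_4 = 382.8 and -0.3907 T_3 − 0.8721 T_4 = -701.5.
Solving simultaneously: T_3 = 681.3 N, T_4 = 499.2 N.

T_4 ≈ 499 N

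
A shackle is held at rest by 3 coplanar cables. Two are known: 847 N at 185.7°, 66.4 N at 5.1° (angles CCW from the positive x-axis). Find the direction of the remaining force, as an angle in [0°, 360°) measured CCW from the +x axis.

θ ≈ 5.75°

Sum the known components: ΣF_x = -776.7 N, ΣF_y = -78.22 N.
For equilibrium the remaining force must supply (−ΣF_x, −ΣF_y) = (776.7, 78.22) N.
Magnitude = √((776.7)² + (78.22)²) = 780.6 N; direction = atan2(78.22, 776.7) = 5.8°.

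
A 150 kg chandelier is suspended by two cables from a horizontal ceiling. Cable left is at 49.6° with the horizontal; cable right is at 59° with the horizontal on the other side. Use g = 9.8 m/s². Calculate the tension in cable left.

T_left ≈ 799 N

Weight W = 150 × 9.8 = 1470 N acts straight down.
Horizontal: T_left cos 49.6° = T_right cos 59°  →  T_right = 1.258 T_left.
Vertical: T_left sin 49.6° + T_right sin 59° = 1470.
Substituting the horizontal relation into the vertical equation gives 1.84 T_left = 1470, so T_left = 798.8 N.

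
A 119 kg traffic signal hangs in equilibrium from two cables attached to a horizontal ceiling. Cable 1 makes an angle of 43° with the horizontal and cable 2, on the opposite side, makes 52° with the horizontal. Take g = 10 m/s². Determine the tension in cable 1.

T_1 ≈ 735 N

Weight W = 119 × 10 = 1190 N acts straight down.
Horizontal: T_1 cos 43° = T_2 cos 52°  →  T_2 = 1.188 T_1.
Vertical: T_1 sin 43° + T_2 sin 52° = 1190.
Substituting the horizontal relation into the vertical equation gives 1.618 T_1 = 1190, so T_1 = 735.4 N.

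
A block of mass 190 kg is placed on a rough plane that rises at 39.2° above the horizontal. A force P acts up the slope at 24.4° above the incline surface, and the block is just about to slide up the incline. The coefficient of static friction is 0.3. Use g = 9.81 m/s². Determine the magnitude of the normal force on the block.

On the verge of sliding up the incline, friction equals μN and acts down the slope.
Perpendicular: N + P sin 24.4° = W cos 39.2° = 1444 N.
Along incline: P cos 24.4° = W sin 39.2° + μN  with W sin 39.2° = 1178 N.
Solving the pair for P and N: P = 1557 N, N = 801 N (and f = μN = 240.3 N).

N ≈ 801 N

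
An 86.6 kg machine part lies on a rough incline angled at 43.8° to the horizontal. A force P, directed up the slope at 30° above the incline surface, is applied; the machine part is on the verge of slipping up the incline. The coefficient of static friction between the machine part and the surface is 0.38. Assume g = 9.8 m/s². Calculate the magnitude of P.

P ≈ 777 N

On the verge of sliding up the incline, friction equals μN and acts down the slope.
Perpendicular: N + P sin 30° = W cos 43.8° = 612.5 N.
Along incline: P cos 30° = W sin 43.8° + μN  with W sin 43.8° = 587.4 N.
Solving the pair for P and N: P = 776.7 N, N = 224.2 N (and f = μN = 85.2 N).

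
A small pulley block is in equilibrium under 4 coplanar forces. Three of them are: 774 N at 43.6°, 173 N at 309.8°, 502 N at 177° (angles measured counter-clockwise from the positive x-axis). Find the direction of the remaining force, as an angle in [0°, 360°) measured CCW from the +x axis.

Sum the known components: ΣF_x = 169.9 N, ΣF_y = 427.1 N.
For equilibrium the remaining force must supply (−ΣF_x, −ΣF_y) = (-169.9, -427.1) N.
Magnitude = √((-169.9)² + (-427.1)²) = 459.7 N; direction = atan2(-427.1, -169.9) = 248.3°.

θ ≈ 248°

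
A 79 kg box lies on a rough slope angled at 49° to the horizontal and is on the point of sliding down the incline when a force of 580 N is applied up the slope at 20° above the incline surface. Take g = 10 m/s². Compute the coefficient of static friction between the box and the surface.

On the verge of sliding down the incline, friction is at its maximum μN and acts up the slope.
Perpendicular to incline: N = W cos 49° − P sin 20° = 518.3 − 198.4 = 319.9 N.
Along incline: P cos 20° + μN = W sin 49° → μ = (W sin 49° − P cos 20°) / N = 0.16.

μ ≈ 0.160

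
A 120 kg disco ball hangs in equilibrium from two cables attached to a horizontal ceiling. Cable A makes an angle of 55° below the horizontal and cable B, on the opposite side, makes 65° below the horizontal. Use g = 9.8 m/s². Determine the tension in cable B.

Weight W = 120 × 9.8 = 1176 N acts straight down.
Horizontal: T_A cos 55° = T_B cos 65°  →  T_A = 0.7368 T_B.
Vertical: T_A sin 55° + T_B sin 65° = 1176.
Substituting the horizontal relation into the vertical equation gives 1.51 T_B = 1176, so T_B = 778.9 N.

T_B ≈ 779 N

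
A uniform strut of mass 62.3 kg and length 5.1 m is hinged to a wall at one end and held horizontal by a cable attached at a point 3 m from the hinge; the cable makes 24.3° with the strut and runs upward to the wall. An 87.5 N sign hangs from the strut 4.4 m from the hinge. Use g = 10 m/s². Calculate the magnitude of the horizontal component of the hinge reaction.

Take torques about the hinge: T sin 24.3° · 3 = 62.3×10×2.55 + 87.5×4.4 = 1973.6 N·m.
So T = 1973.6 / (0.4115 × 3) = 1598.7 N.
ΣF_x = 0: H_x = T cos 24.3° = 1457.1 N.

H_x ≈ 1460 N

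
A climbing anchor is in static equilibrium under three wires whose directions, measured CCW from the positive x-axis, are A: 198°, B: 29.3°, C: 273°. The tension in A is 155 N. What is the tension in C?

T_C ≈ 33.9 N

Resolve: ΣF_x = 155 cos 198° + T_B cos 29.3° + T_C cos 273° = 0.
        ΣF_y = 155 sin 198° + T_B sin 29.3° + T_C sin 273° = 0.
The known terms sum to (-147.4, -47.9) N, so 0.8721 T_B + 0.0523 T_C = 147.4 and 0.4894 T_B − 0.9986 T_C = 47.9.
Solving simultaneously: T_B = 167 N, T_C = 33.88 N.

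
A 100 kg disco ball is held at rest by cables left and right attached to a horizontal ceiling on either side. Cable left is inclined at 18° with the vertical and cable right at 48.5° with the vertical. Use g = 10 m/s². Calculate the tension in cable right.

T_right ≈ 337 N

Angles from the horizontal: cable left is 90° − 18° = 72°, cable right is 90° − 48.5° = 41.5°.
Weight W = 100 × 10 = 1000 N acts straight down.
Horizontal: T_left cos 72° = T_right cos 41.5°  →  T_left = 2.424 T_right.
Vertical: T_left sin 72° + T_right sin 41.5° = 1000.
Substituting the horizontal relation into the vertical equation gives 2.968 T_right = 1000, so T_right = 337 N.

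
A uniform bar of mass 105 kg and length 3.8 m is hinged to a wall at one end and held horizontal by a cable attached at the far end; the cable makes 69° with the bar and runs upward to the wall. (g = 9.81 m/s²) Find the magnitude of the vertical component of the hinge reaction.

|H_y| ≈ 515 N

Take torques about the hinge: T sin 69° · 3.8 = 105×9.81×1.9 = 1957.1 N·m.
So T = 1957.1 / (0.9336 × 3.8) = 551.67 N.
ΣF_y = 0: H_y = (105×9.81) − T sin 69° = 1030 − 515.02 = 515.02 N.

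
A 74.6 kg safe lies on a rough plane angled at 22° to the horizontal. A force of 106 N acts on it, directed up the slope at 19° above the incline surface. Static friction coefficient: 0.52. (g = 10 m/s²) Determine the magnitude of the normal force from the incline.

N ≈ 657 N

Axes along / perpendicular to the incline. W sin 22° = 279.5 N down-slope; W cos 22° = 691.7 N into the surface.
Perpendicular: N = W cos 22° − P sin 19° = 691.7 − 34.51 = 657.2 N.
Along incline: P cos 19° + f = W sin 22° (friction acts up-slope) → f = 279.5 − 100.2 = 179.2 N.
|f| = 179.2 N ≤ μN = 341.7 N, so the safe is indeed static.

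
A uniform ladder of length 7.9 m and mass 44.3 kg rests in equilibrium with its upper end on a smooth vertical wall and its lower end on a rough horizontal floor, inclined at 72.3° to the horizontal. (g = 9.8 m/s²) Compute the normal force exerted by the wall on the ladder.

N_wall ≈ 69.3 N

Torques about the foot: N_wall · 7.9 sin 72.3° = 44.3×9.8×3.95 cos 72.3° → N_wall = 69.276 N.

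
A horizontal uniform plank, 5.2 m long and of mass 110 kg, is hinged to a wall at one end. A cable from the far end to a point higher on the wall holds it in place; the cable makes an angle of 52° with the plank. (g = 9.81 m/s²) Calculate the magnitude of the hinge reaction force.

|H| ≈ 685 N

Take torques about the hinge: T sin 52° · 5.2 = 110×9.81×2.6 = 2805.7 N·m.
So T = 2805.7 / (0.7880 × 5.2) = 684.7 N.
ΣF_x = 0: H_x = T cos 52° = 421.54 N.
ΣF_y = 0: H_y = (110×9.81) − T sin 52° = 1079.1 − 539.55 = 539.55 N.
|H| = √(H_x² + H_y²) = √((421.54)² + (539.55)²) = 684.7 N.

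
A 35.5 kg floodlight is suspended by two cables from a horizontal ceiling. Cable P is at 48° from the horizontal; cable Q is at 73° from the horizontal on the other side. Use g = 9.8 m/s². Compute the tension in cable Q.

Weight W = 35.5 × 9.8 = 347.9 N acts straight down.
Horizontal: T_P cos 48° = T_Q cos 73°  →  T_P = 0.4369 T_Q.
Vertical: T_P sin 48° + T_Q sin 73° = 347.9.
Substituting the horizontal relation into the vertical equation gives 1.281 T_Q = 347.9, so T_Q = 271.6 N.

T_Q ≈ 272 N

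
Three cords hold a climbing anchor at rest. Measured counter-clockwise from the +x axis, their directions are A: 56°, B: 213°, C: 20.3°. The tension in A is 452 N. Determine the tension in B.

Resolve: ΣF_x = 452 cos 56° + T_B cos 213° + T_C cos 20.3° = 0.
        ΣF_y = 452 sin 56° + T_B sin 213° + T_C sin 20.3° = 0.
The known terms sum to (252.8, 374.7) N, so -0.8387 T_B + 0.9379 T_C = -252.8 and -0.5446 T_B + 0.3469 T_C = -374.7.
Solving simultaneously: T_B = 1200 N, T_C = 803.3 N.

T_B ≈ 1200 N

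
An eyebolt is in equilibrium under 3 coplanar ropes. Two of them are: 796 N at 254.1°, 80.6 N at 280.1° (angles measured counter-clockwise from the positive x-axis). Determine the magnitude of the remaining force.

F ≈ 869 N

Sum the known components: ΣF_x = -203.9 N, ΣF_y = -844.9 N.
For equilibrium the remaining force must supply (−ΣF_x, −ΣF_y) = (203.9, 844.9) N.
Magnitude = √((203.9)² + (844.9)²) = 869.2 N; direction = atan2(844.9, 203.9) = 76.4°.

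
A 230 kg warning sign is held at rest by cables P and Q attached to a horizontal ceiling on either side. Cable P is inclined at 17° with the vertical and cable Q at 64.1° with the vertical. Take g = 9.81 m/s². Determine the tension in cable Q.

T_Q ≈ 668 N

Angles from the horizontal: cable P is 90° − 17° = 73°, cable Q is 90° − 64.1° = 25.9°.
Weight W = 230 × 9.81 = 2256 N acts straight down.
Horizontal: T_P cos 73° = T_Q cos 25.9°  →  T_P = 3.077 T_Q.
Vertical: T_P sin 73° + T_Q sin 25.9° = 2256.
Substituting the horizontal relation into the vertical equation gives 3.379 T_Q = 2256, so T_Q = 667.7 N.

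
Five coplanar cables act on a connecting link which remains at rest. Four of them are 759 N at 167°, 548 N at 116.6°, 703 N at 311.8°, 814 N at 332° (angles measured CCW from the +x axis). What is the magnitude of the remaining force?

Sum the known components: ΣF_x = 202.4 N, ΣF_y = -245.5 N.
For equilibrium the remaining force must supply (−ΣF_x, −ΣF_y) = (-202.4, 245.5) N.
Magnitude = √((-202.4)² + (245.5)²) = 318.1 N; direction = atan2(245.5, -202.4) = 129.5°.

F ≈ 318 N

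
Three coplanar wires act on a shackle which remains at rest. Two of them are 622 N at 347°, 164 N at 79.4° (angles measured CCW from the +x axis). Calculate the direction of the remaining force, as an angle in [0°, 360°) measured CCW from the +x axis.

Sum the known components: ΣF_x = 636.2 N, ΣF_y = 21.28 N.
For equilibrium the remaining force must supply (−ΣF_x, −ΣF_y) = (-636.2, -21.28) N.
Magnitude = √((-636.2)² + (-21.28)²) = 636.6 N; direction = atan2(-21.28, -636.2) = 181.9°.

θ ≈ 182°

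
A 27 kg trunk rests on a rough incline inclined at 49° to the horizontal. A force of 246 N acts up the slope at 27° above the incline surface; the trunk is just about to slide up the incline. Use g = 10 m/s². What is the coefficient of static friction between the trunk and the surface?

μ ≈ 0.236

On the verge of sliding up the incline, friction is at its maximum μN and acts down the slope.
Perpendicular to incline: N = W cos 49° − P sin 27° = 177.1 − 111.7 = 65.45 N.
Along incline: P cos 27° − μN = W sin 49° → μ = −(W sin 49° − P cos 27°) / N = 0.2355.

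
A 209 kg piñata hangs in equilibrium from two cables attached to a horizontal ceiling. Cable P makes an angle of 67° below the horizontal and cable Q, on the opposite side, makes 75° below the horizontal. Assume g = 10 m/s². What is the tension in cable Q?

Weight W = 209 × 10 = 2090 N acts straight down.
Horizontal: T_P cos 67° = T_Q cos 75°  →  T_P = 0.6624 T_Q.
Vertical: T_P sin 67° + T_Q sin 75° = 2090.
Substituting the horizontal relation into the vertical equation gives 1.576 T_Q = 2090, so T_Q = 1326 N.

T_Q ≈ 1330 N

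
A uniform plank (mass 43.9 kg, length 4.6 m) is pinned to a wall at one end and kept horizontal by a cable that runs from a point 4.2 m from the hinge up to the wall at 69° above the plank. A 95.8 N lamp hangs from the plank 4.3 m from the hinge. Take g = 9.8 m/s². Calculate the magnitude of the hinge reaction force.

Take torques about the hinge: T sin 69° · 4.2 = 43.9×9.8×2.3 + 95.8×4.3 = 1401.4 N·m.
So T = 1401.4 / (0.9336 × 4.2) = 357.42 N.
ΣF_x = 0: H_x = T cos 69° = 128.09 N.
ΣF_y = 0: H_y = (43.9×9.8 + 95.8) − T sin 69° = 526.02 − 333.68 = 192.34 N.
|H| = √(H_x² + H_y²) = √((128.09)² + (192.34)²) = 231.09 N.

|H| ≈ 231 N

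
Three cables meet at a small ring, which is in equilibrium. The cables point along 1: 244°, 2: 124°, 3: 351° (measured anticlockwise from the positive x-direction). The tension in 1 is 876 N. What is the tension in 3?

Resolve: ΣF_x = 876 cos 244° + T_2 cos 124° + T_3 cos 351° = 0.
        ΣF_y = 876 sin 244° + T_2 sin 124° + T_3 sin 351° = 0.
The known terms sum to (-384, -787.3) N, so -0.5592 T_2 + 0.9877 T_3 = 384 and 0.8290 T_2 − 0.1564 T_3 = 787.3.
Solving simultaneously: T_2 = 1145 N, T_3 = 1037 N.

T_3 ≈ 1040 N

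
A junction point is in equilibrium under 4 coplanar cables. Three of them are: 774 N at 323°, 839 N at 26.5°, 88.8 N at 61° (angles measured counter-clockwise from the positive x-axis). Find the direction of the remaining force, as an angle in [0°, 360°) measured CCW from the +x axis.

Sum the known components: ΣF_x = 1412 N, ΣF_y = -13.78 N.
For equilibrium the remaining force must supply (−ΣF_x, −ΣF_y) = (-1412, 13.78) N.
Magnitude = √((-1412)² + (13.78)²) = 1412 N; direction = atan2(13.78, -1412) = 179.4°.

θ ≈ 179°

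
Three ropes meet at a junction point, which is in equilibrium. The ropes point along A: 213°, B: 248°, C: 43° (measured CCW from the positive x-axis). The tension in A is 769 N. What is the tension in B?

Resolve: ΣF_x = 769 cos 213° + T_B cos 248° + T_C cos 43° = 0.
        ΣF_y = 769 sin 213° + T_B sin 248° + T_C sin 43° = 0.
The known terms sum to (-644.9, -418.8) N, so -0.3746 T_B + 0.7314 T_C = 644.9 and -0.9272 T_B + 0.6820 T_C = 418.8.
Solving simultaneously: T_B = 316 N, T_C = 1044 N.

T_B ≈ 316 N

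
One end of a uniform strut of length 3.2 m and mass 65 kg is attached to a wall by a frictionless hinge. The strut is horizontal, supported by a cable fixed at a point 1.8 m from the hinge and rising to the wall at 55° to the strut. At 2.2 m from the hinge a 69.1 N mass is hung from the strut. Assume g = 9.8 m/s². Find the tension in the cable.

Take torques about the hinge: T sin 55° · 1.8 = 65×9.8×1.6 + 69.1×2.2 = 1171.2 N·m.
So T = 1171.2 / (0.8192 × 1.8) = 794.33 N.

T ≈ 794 N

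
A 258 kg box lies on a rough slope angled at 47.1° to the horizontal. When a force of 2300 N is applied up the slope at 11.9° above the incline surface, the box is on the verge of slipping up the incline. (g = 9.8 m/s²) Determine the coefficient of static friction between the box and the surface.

On the verge of sliding up the incline, friction is at its maximum μN and acts down the slope.
Perpendicular to incline: N = W cos 47.1° − P sin 11.9° = 1721 − 474.3 = 1247 N.
Along incline: P cos 11.9° − μN = W sin 47.1° → μ = −(W sin 47.1° − P cos 11.9°) / N = 0.3195.

μ ≈ 0.320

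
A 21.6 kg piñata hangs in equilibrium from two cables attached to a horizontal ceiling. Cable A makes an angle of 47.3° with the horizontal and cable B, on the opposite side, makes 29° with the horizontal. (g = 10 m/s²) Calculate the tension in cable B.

Weight W = 21.6 × 10 = 216 N acts straight down.
Horizontal: T_A cos 47.3° = T_B cos 29°  →  T_A = 1.29 T_B.
Vertical: T_A sin 47.3° + T_B sin 29° = 216.
Substituting the horizontal relation into the vertical equation gives 1.433 T_B = 216, so T_B = 150.8 N.

T_B ≈ 151 N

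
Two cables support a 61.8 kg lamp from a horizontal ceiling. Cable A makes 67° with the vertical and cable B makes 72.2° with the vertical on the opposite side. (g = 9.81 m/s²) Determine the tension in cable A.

Angles from the horizontal: cable A is 90° − 67° = 23°, cable B is 90° − 72.2° = 17.8°.
Weight W = 61.8 × 9.81 = 606.3 N acts straight down.
Horizontal: T_A cos 23° = T_B cos 17.8°  →  T_B = 0.9668 T_A.
Vertical: T_A sin 23° + T_B sin 17.8° = 606.3.
Substituting the horizontal relation into the vertical equation gives 0.6863 T_A = 606.3, so T_A = 883.4 N.

T_A ≈ 883 N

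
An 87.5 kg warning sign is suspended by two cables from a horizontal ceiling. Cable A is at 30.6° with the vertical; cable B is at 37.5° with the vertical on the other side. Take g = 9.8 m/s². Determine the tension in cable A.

Angles from the horizontal: cable A is 90° − 30.6° = 59.4°, cable B is 90° − 37.5° = 52.5°.
Weight W = 87.5 × 9.8 = 857.5 N acts straight down.
Horizontal: T_A cos 59.4° = T_B cos 52.5°  →  T_B = 0.8362 T_A.
Vertical: T_A sin 59.4° + T_B sin 52.5° = 857.5.
Substituting the horizontal relation into the vertical equation gives 1.524 T_A = 857.5, so T_A = 562.6 N.

T_A ≈ 563 N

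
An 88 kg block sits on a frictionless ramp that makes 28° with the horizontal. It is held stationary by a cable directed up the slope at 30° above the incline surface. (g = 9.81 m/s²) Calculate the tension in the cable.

T ≈ 468 N

Take axes along and perpendicular to the incline. Weight components: W sin 28° = 405.3 N down-slope, W cos 28° = 762.2 N into the surface.
Along incline: T cos 30° = W sin 28° → T = 468 N.
Perpendicular: N = W cos 28° − T sin 30° = 528.2 N.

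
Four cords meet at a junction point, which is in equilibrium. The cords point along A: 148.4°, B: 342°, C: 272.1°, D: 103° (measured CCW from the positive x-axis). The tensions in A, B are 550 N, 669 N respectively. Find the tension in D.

Resolve: ΣF_x = 550 cos 148.4° + 669 cos 342° + T_C cos 272.1° + T_D cos 103° = 0.
        ΣF_y = 550 sin 148.4° + 669 sin 342° + T_C sin 272.1° + T_D sin 103° = 0.
The known terms sum to (167.8, 81.46) N, so 0.0366 T_C − 0.2250 T_D = -167.8 and -0.9993 T_C + 0.9744 T_D = -81.46.
Solving simultaneously: T_C = 961.6 N, T_D = 902.6 N.

T_D ≈ 903 N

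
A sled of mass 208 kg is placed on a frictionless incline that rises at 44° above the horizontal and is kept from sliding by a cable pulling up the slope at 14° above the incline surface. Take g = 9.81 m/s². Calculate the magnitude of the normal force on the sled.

N ≈ 1110 N

Take axes along and perpendicular to the incline. Weight components: W sin 44° = 1417 N down-slope, W cos 44° = 1468 N into the surface.
Along incline: T cos 14° = W sin 44° → T = 1461 N.
Perpendicular: N = W cos 44° − T sin 14° = 1114 N.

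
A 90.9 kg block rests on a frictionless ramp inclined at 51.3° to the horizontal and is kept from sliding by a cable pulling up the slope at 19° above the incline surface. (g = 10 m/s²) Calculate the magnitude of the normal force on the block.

Take axes along and perpendicular to the incline. Weight components: W sin 51.3° = 709.4 N down-slope, W cos 51.3° = 568.3 N into the surface.
Along incline: T cos 19° = W sin 51.3° → T = 750.3 N.
Perpendicular: N = W cos 51.3° − T sin 19° = 324.1 N.

N ≈ 324 N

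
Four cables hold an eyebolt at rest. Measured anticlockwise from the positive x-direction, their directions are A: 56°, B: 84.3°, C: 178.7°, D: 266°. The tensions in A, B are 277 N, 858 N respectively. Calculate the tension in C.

Resolve: ΣF_x = 277 cos 56° + 858 cos 84.3° + T_C cos 178.7° + T_D cos 266° = 0.
        ΣF_y = 277 sin 56° + 858 sin 84.3° + T_C sin 178.7° + T_D sin 266° = 0.
The known terms sum to (240.1, 1083) N, so -0.9997 T_C − 0.0698 T_D = -240.1 and 0.0227 T_C − 0.9976 T_D = -1083.
Solving simultaneously: T_C = 164.1 N, T_D = 1090 N.

T_C ≈ 164 N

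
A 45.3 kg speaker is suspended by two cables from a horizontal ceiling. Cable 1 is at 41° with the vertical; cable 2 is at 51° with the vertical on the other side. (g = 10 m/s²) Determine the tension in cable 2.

Angles from the horizontal: cable 1 is 90° − 41° = 49°, cable 2 is 90° − 51° = 39°.
Weight W = 45.3 × 10 = 453 N acts straight down.
Horizontal: T_1 cos 49° = T_2 cos 39°  →  T_1 = 1.185 T_2.
Vertical: T_1 sin 49° + T_2 sin 39° = 453.
Substituting the horizontal relation into the vertical equation gives 1.523 T_2 = 453, so T_2 = 297.4 N.

T_2 ≈ 297 N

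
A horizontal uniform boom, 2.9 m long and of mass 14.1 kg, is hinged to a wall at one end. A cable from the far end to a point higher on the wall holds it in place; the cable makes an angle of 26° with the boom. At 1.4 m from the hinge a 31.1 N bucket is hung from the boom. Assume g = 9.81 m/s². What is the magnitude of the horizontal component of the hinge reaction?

H_x ≈ 173 N

Take torques about the hinge: T sin 26° · 2.9 = 14.1×9.81×1.45 + 31.1×1.4 = 244.11 N·m.
So T = 244.11 / (0.4384 × 2.9) = 192.02 N.
ΣF_x = 0: H_x = T cos 26° = 172.58 N.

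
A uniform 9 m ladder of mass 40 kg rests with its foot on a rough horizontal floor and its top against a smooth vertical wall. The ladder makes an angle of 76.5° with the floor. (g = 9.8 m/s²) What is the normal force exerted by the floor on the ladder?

N_floor ≈ 392 N

ΣF_y = 0: N_floor = 40×9.8 = 392 N.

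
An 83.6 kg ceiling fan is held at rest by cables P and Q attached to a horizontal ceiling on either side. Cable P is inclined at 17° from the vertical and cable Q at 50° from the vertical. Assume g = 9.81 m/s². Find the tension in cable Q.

Angles from the horizontal: cable P is 90° − 17° = 73°, cable Q is 90° − 50° = 40°.
Weight W = 83.6 × 9.81 = 820.1 N acts straight down.
Horizontal: T_P cos 73° = T_Q cos 40°  →  T_P = 2.62 T_Q.
Vertical: T_P sin 73° + T_Q sin 40° = 820.1.
Substituting the horizontal relation into the vertical equation gives 3.148 T_Q = 820.1, so T_Q = 260.5 N.

T_Q ≈ 260 N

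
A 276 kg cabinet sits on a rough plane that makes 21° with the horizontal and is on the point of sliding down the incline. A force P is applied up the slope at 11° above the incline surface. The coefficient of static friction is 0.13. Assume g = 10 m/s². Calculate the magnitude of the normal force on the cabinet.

On the verge of sliding down the incline, friction equals μN and acts up the slope.
Perpendicular: N + P sin 11° = W cos 21° = 2577 N.
Along incline: P cos 11° + μN = W sin 21° with W sin 21° = 989.1 N.
Solving the pair for P and N: P = 683.6 N, N = 2446 N (and f = μN = 318 N).

N ≈ 2450 N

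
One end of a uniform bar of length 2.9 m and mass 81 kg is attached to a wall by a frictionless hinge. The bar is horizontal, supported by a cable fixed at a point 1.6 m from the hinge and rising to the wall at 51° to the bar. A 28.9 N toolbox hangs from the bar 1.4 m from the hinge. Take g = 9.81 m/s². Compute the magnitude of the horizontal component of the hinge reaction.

H_x ≈ 604 N

Take torques about the hinge: T sin 51° · 1.6 = 81×9.81×1.45 + 28.9×1.4 = 1192.6 N·m.
So T = 1192.6 / (0.7771 × 1.6) = 959.15 N.
ΣF_x = 0: H_x = T cos 51° = 603.62 N.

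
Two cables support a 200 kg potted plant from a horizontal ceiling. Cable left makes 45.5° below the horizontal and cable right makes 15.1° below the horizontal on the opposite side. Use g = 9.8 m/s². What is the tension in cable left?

Weight W = 200 × 9.8 = 1960 N acts straight down.
Horizontal: T_left cos 45.5° = T_right cos 15.1°  →  T_right = 0.726 T_left.
Vertical: T_left sin 45.5° + T_right sin 15.1° = 1960.
Substituting the horizontal relation into the vertical equation gives 0.9024 T_left = 1960, so T_left = 2172 N.

T_left ≈ 2170 N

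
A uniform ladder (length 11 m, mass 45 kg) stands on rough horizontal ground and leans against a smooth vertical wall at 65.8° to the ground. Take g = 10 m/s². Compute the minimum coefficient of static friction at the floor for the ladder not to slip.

ΣF_y = 0: N_floor = 45×10 = 450 N.
Torques about the foot: N_wall · 11 sin 65.8° = 45×10×5.5 cos 65.8° → N_wall = 101.12 N.
ΣF_x = 0: f_floor = N_wall = 101.12 N.
μ_min = f_floor / N_floor = 101.12 / 450 = 0.2247.

μ_min ≈ 0.225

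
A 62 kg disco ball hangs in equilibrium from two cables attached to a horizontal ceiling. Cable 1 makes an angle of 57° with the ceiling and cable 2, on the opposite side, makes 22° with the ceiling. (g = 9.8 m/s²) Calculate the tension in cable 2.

T_2 ≈ 337 N

Weight W = 62 × 9.8 = 607.6 N acts straight down.
Horizontal: T_1 cos 57° = T_2 cos 22°  →  T_1 = 1.702 T_2.
Vertical: T_1 sin 57° + T_2 sin 22° = 607.6.
Substituting the horizontal relation into the vertical equation gives 1.802 T_2 = 607.6, so T_2 = 337.1 N.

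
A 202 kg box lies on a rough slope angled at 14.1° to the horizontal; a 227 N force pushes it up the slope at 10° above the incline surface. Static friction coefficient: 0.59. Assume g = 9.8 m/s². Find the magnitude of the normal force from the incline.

Axes along / perpendicular to the incline. W sin 14.1° = 482.3 N down-slope; W cos 14.1° = 1920 N into the surface.
Perpendicular: N = W cos 14.1° − P sin 10° = 1920 − 39.42 = 1881 N.
Along incline: P cos 10° + f = W sin 14.1° (friction acts up-slope) → f = 482.3 − 223.6 = 258.7 N.
|f| = 258.7 N ≤ μN = 1110 N, so the box is indeed static.

N ≈ 1880 N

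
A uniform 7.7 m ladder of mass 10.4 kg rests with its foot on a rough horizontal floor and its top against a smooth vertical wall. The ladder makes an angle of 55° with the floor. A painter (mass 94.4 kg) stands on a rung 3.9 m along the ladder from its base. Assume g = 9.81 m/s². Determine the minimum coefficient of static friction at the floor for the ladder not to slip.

ΣF_y = 0: N_floor = 10.4×9.81 + 94.4×9.81 = 1028.1 N.
Torques about the foot: N_wall · 7.7 sin 55° = 10.4×9.81×3.85 cos 55° + 94.4×9.81×3.9 cos 55° → N_wall = 364.15 N.
ΣF_x = 0: f_floor = N_wall = 364.15 N.
μ_min = f_floor / N_floor = 364.15 / 1028.1 = 0.3542.

μ_min ≈ 0.354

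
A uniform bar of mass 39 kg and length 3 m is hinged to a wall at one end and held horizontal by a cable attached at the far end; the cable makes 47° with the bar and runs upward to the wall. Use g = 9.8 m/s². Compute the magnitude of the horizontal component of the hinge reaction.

Take torques about the hinge: T sin 47° · 3 = 39×9.8×1.5 = 573.3 N·m.
So T = 573.3 / (0.7314 × 3) = 261.3 N.
ΣF_x = 0: H_x = T cos 47° = 178.2 N.

H_x ≈ 178 N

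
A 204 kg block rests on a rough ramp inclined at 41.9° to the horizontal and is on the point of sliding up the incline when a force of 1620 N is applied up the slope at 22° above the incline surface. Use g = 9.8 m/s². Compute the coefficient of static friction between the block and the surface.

On the verge of sliding up the incline, friction is at its maximum μN and acts down the slope.
Perpendicular to incline: N = W cos 41.9° − P sin 22° = 1488 − 606.9 = 881.2 N.
Along incline: P cos 22° − μN = W sin 41.9° → μ = −(W sin 41.9° − P cos 22°) / N = 0.1894.

μ ≈ 0.189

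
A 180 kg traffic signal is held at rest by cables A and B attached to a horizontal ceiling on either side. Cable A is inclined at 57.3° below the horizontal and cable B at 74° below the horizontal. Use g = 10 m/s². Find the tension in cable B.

T_B ≈ 1290 N

Weight W = 180 × 10 = 1800 N acts straight down.
Horizontal: T_A cos 57.3° = T_B cos 74°  →  T_A = 0.5102 T_B.
Vertical: T_A sin 57.3° + T_B sin 74° = 1800.
Substituting the horizontal relation into the vertical equation gives 1.391 T_B = 1800, so T_B = 1294 N.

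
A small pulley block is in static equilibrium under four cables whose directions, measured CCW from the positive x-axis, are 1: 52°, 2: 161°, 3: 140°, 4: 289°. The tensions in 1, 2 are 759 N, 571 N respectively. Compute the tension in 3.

T_3 ≈ 362 N

Resolve: ΣF_x = 759 cos 52° + 571 cos 161° + T_3 cos 140° + T_4 cos 289° = 0.
        ΣF_y = 759 sin 52° + 571 sin 161° + T_3 sin 140° + T_4 sin 289° = 0.
The known terms sum to (-72.6, 784) N, so -0.7660 T_3 + 0.3256 T_4 = 72.6 and 0.6428 T_3 − 0.9455 T_4 = -784.
Solving simultaneously: T_3 = 362.3 N, T_4 = 1075 N.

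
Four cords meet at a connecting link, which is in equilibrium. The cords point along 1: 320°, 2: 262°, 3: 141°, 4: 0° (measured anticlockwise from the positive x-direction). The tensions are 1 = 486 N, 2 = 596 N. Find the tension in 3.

T_3 ≈ 1430 N

Resolve: ΣF_x = 486 cos 320° + 596 cos 262° + T_3 cos 141° + T_4 cos 0° = 0.
        ΣF_y = 486 sin 320° + 596 sin 262° + T_3 sin 141° + T_4 sin 0° = 0.
The known terms sum to (289.4, -902.6) N, so -0.7771 T_3 + 1.0000 T_4 = -289.4 and 0.6293 T_3 + 0.0000 T_4 = 902.6.
Solving simultaneously: T_3 = 1434 N, T_4 = 825.3 N.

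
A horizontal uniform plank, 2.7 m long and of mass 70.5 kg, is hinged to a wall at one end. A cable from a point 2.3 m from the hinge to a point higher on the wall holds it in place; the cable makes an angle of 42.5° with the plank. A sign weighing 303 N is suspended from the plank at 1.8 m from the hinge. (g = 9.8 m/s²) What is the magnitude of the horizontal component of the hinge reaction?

H_x ≈ 701 N

Take torques about the hinge: T sin 42.5° · 2.3 = 70.5×9.8×1.35 + 303×1.8 = 1478.1 N·m.
So T = 1478.1 / (0.6756 × 2.3) = 951.26 N.
ΣF_x = 0: H_x = T cos 42.5° = 701.34 N.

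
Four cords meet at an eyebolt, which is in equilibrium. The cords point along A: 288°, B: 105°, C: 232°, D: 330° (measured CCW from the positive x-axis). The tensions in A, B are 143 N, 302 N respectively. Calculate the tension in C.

T_C ≈ 119 N

Resolve: ΣF_x = 143 cos 288° + 302 cos 105° + T_C cos 232° + T_D cos 330° = 0.
        ΣF_y = 143 sin 288° + 302 sin 105° + T_C sin 232° + T_D sin 330° = 0.
The known terms sum to (-33.97, 155.7) N, so -0.6157 T_C + 0.8660 T_D = 33.97 and -0.7880 T_C − 0.5000 T_D = -155.7.
Solving simultaneously: T_C = 119 N, T_D = 123.8 N.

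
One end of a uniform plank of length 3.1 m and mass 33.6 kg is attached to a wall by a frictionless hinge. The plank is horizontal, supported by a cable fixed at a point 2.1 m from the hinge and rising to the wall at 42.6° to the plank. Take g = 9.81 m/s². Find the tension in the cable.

Take torques about the hinge: T sin 42.6° · 2.1 = 33.6×9.81×1.55 = 510.9 N·m.
So T = 510.9 / (0.6769 × 2.1) = 359.43 N.

T ≈ 359 N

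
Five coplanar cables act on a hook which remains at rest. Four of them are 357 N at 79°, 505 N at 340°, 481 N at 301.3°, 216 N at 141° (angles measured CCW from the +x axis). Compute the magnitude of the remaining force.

F ≈ 632 N

Sum the known components: ΣF_x = 624.7 N, ΣF_y = -97.34 N.
For equilibrium the remaining force must supply (−ΣF_x, −ΣF_y) = (-624.7, 97.34) N.
Magnitude = √((-624.7)² + (97.34)²) = 632.2 N; direction = atan2(97.34, -624.7) = 171.1°.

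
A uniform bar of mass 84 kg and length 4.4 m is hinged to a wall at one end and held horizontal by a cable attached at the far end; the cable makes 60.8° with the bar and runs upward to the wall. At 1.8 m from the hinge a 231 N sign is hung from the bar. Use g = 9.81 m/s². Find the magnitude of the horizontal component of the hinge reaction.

H_x ≈ 283 N

Take torques about the hinge: T sin 60.8° · 4.4 = 84×9.81×2.2 + 231×1.8 = 2228.7 N·m.
So T = 2228.7 / (0.8729 × 4.4) = 580.26 N.
ΣF_x = 0: H_x = T cos 60.8° = 283.08 N.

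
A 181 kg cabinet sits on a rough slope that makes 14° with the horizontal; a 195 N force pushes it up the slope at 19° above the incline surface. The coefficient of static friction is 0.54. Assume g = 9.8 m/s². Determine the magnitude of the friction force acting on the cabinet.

f ≈ 245 N

Axes along / perpendicular to the incline. W sin 14° = 429.1 N down-slope; W cos 14° = 1721 N into the surface.
Perpendicular: N = W cos 14° − P sin 19° = 1721 − 63.49 = 1658 N.
Along incline: P cos 19° + f = W sin 14° (friction acts up-slope) → f = 429.1 − 184.4 = 244.7 N.
|f| = 244.7 N ≤ μN = 895.1 N, so the cabinet is indeed static.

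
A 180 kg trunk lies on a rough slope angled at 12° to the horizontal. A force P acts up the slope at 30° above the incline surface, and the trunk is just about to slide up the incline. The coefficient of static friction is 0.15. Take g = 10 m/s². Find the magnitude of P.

On the verge of sliding up the incline, friction equals μN and acts down the slope.
Perpendicular: N + P sin 30° = W cos 12° = 1761 N.
Along incline: P cos 30° = W sin 12° + μN  with W sin 12° = 374.2 N.
Solving the pair for P and N: P = 678.3 N, N = 1421 N (and f = μN = 213.2 N).

P ≈ 678 N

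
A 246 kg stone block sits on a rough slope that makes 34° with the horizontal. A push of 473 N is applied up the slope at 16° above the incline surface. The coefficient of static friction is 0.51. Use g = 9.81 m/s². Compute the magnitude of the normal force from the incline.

Axes along / perpendicular to the incline. W sin 34° = 1349 N down-slope; W cos 34° = 2001 N into the surface.
Perpendicular: N = W cos 34° − P sin 16° = 2001 − 130.4 = 1870 N.
Along incline: P cos 16° + f = W sin 34° (friction acts up-slope) → f = 1349 − 454.7 = 894.8 N.
|f| = 894.8 N ≤ μN = 953.9 N, so the stone block is indeed static.

N ≈ 1870 N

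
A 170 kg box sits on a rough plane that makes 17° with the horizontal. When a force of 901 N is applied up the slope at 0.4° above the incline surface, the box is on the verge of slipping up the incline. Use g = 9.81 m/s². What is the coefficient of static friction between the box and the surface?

On the verge of sliding up the incline, friction is at its maximum μN and acts down the slope.
Perpendicular to incline: N = W cos 17° − P sin 0.4° = 1595 − 6.29 = 1589 N.
Along incline: P cos 0.4° − μN = W sin 17° → μ = −(W sin 17° − P cos 0.4°) / N = 0.2602.

μ ≈ 0.260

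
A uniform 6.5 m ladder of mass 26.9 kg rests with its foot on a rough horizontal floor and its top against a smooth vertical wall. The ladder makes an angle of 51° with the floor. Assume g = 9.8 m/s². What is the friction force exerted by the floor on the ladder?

Torques about the foot: N_wall · 6.5 sin 51° = 26.9×9.8×3.25 cos 51° → N_wall = 106.74 N.
ΣF_x = 0: f_floor = N_wall = 106.74 N.

f ≈ 107 N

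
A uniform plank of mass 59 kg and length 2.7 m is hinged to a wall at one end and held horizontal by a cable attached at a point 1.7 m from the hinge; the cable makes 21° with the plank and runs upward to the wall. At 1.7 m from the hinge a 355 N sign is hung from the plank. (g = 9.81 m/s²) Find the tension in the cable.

Take torques about the hinge: T sin 21° · 1.7 = 59×9.81×1.35 + 355×1.7 = 1384.9 N·m.
So T = 1384.9 / (0.3584 × 1.7) = 2273.2 N.

T ≈ 2270 N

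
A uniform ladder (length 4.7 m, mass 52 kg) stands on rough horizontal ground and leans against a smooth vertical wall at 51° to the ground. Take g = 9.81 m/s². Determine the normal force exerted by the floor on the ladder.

N_floor ≈ 510 N

ΣF_y = 0: N_floor = 52×9.81 = 510.12 N.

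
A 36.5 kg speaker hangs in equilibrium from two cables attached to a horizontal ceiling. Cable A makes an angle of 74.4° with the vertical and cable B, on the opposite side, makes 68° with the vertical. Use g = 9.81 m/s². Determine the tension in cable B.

Angles from the horizontal: cable A is 90° − 74.4° = 15.6°, cable B is 90° − 68° = 22°.
Weight W = 36.5 × 9.81 = 358.1 N acts straight down.
Horizontal: T_A cos 15.6° = T_B cos 22°  →  T_A = 0.9626 T_B.
Vertical: T_A sin 15.6° + T_B sin 22° = 358.1.
Substituting the horizontal relation into the vertical equation gives 0.6335 T_B = 358.1, so T_B = 565.2 N.

T_B ≈ 565 N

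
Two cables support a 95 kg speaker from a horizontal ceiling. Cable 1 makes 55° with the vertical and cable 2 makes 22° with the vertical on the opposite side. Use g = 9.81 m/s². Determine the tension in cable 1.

T_1 ≈ 358 N

Angles from the horizontal: cable 1 is 90° − 55° = 35°, cable 2 is 90° − 22° = 68°.
Weight W = 95 × 9.81 = 932 N acts straight down.
Horizontal: T_1 cos 35° = T_2 cos 68°  →  T_2 = 2.187 T_1.
Vertical: T_1 sin 35° + T_2 sin 68° = 932.
Substituting the horizontal relation into the vertical equation gives 2.601 T_1 = 932, so T_1 = 358.3 N.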